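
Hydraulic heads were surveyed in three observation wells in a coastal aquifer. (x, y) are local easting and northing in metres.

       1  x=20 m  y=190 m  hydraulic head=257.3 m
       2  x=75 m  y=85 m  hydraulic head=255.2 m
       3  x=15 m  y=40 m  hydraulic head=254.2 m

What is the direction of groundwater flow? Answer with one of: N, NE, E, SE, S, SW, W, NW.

S

Differences from 1: to 2 (Δx, Δy, Δh) = (55, -105, -2.1); to 3 = (-5, -150, -3.1).
Solve a·Δx + b·Δy = Δh: det = 55·(-150) − (-5)·(-105) = -8775.
∂h/∂x = [(-2.1)·(-150) − (-3.1)·(-105)] / -8775 = +0.001197
∂h/∂y = [55·(-3.1) − (-5)·(-2.1)] / -8775 = +0.02063
Flow = −∇h = (-0.001197 east, -0.02063 north), which points south.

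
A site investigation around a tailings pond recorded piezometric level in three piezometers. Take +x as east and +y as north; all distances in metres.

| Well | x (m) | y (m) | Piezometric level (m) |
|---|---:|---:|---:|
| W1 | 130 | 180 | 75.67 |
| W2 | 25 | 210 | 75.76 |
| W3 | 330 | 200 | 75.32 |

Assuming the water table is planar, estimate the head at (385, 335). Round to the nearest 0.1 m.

74.9 m

With h = a·x + b·y + c and W1 as origin, the differences give:
  (-105)·a + 30·b = +0.09
  200·a + 20·b = -0.35
Eliminate b (×20 and ×30, subtract): -8100·a = 12.300 → a = ∂h/∂x = -0.001519
Back-substitute: b = ∂h/∂y = -0.002315.
h(385, 335) = 75.67 + (-0.001519)·(255) + (-0.002315)·(155) = 75.67 -0.387 -0.359 = 74.924 m.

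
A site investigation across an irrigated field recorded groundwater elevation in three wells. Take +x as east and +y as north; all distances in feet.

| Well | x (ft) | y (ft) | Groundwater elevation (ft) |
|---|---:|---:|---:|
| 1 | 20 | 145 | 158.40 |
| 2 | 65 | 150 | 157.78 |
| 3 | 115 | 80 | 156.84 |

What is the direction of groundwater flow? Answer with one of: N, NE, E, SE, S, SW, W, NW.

Three-point gradient (reference 1): Δ to 2 = (45, 5, -0.62), Δ to 3 = (95, -65, -1.56).
∂h/∂x = -0.01415, ∂h/∂y = +0.003324 (det = -3400).
Flow = −∇h = (+0.01415 east, -0.003324 north), which points east.

E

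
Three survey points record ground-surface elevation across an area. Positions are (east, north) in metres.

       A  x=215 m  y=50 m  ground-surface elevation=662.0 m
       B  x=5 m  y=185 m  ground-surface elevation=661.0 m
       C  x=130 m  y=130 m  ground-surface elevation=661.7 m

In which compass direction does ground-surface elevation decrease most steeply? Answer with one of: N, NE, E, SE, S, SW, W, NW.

Three-point gradient (reference A): Δ to B = (-210, 135, -1.0), Δ to C = (-85, 80, -0.3).
∂z/∂x = +0.007418, ∂z/∂y = +0.004131 (det = -5325).
Steepest decrease is along −∇f = (-0.007418 E, -0.004131 N) → southwest.

SW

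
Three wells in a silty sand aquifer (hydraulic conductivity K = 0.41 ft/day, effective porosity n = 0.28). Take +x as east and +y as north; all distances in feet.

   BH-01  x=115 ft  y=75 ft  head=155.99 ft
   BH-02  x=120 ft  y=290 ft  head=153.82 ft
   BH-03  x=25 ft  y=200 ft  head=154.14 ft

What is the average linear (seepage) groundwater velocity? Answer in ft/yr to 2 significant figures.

6.4 ft/yr

Taking BH-01 as reference: BH-02−BH-01 = (5, 215, -2.17); BH-03−BH-01 = (-90, 125, -1.85).
Solve a·Δx + b·Δy = Δh: det = 5·125 − (-90)·215 = 19975.
∂h/∂x = [(-2.17)·125 − (-1.85)·215] / 19975 = +0.006333
∂h/∂y = [5·(-1.85) − (-90)·(-2.17)] / 19975 = -0.01024
|∇h| = √(0.006333² + -0.01024²) = 0.01204
Seepage velocity v = K·i/n = 0.41 × 0.01204 / 0.28 = 0.01763 ft/day = 6.439 ft/yr.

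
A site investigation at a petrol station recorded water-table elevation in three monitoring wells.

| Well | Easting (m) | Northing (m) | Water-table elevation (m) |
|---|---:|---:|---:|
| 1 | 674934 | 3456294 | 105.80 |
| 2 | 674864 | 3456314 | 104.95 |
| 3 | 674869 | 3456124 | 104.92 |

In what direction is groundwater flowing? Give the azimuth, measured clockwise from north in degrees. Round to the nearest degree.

268°

Taking 1 as reference: 2−1 = (-70, 20, -0.85); 3−1 = (-65, -170, -0.88).
Solve a·Δx + b·Δy = Δh: det = (-70)·(-170) − (-65)·20 = 13200.
∂h/∂x = [(-0.85)·(-170) − (-0.88)·20] / 13200 = +0.01228
∂h/∂y = [(-70)·(-0.88) − (-65)·(-0.85)] / 13200 = +0.0004811
Flow direction (−∇h) has components (-0.01228 E, -0.0004811 N).
Azimuth = atan2(E, N) = atan2(-0.01228, -0.0004811) = 267.8° ≈ 268°.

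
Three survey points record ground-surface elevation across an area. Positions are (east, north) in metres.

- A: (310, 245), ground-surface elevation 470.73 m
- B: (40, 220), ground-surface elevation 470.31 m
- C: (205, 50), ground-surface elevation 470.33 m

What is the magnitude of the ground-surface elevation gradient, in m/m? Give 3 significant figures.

With z = a·x + b·y + c and A as origin, the differences give:
  (-270)·a + (-25)·b = -0.42
  (-105)·a + (-195)·b = -0.40
Eliminate b (×(-195) and ×(-25), subtract): 50025·a = 71.900 → a = ∂z/∂x = +0.001437
Back-substitute: b = ∂z/∂y = +0.001277.
|∇f| = √(0.001437² + 0.001277²) = 0.001922 m/m

0.00192 m/m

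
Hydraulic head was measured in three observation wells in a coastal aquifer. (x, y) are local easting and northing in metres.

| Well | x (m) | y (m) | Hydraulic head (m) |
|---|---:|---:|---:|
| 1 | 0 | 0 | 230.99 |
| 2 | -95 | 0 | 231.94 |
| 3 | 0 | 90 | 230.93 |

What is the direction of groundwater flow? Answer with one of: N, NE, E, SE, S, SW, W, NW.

∂h/∂x = (231.94 − 230.99) / (-95 − 0) = -0.010000
∂h/∂y = (230.93 − 230.99) / (90 − 0) = -0.0006667
Flow = −∇h = (+0.010000 east, +0.0006667 north), which points east.

E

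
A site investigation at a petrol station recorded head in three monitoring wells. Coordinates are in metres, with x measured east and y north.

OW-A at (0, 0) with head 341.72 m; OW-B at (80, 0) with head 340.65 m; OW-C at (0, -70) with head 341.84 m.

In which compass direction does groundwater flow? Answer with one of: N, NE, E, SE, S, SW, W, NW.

∂h/∂x = (340.65 − 341.72) / (80 − 0) = -0.01338
∂h/∂y = (341.84 − 341.72) / (-70 − 0) = -0.001714
Flow = −∇h = (+0.01338 east, +0.001714 north), which points east.

E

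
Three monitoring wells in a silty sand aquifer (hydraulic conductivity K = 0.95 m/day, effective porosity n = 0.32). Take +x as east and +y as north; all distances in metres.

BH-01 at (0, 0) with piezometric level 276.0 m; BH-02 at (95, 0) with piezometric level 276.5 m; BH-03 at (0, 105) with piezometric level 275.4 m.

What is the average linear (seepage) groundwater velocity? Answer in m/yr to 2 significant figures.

∂h/∂x = (276.5 − 276.0) / (95 − 0) = +0.005263
∂h/∂y = (275.4 − 276.0) / (105 − 0) = -0.005714
|∇h| = √(0.005263² + -0.005714²) = 0.007768
Seepage velocity v = K·i/n = 0.95 × 0.007768 / 0.32 = 0.02306 m/day = 8.423 m/yr.

8.4 m/yr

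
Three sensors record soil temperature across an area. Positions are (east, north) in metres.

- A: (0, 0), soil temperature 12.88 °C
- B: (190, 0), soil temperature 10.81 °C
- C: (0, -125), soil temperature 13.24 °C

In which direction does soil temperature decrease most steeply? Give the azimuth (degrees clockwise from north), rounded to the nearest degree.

075°

∂T/∂x = (10.81 − 12.88) / (190 − 0) = -0.01089
∂T/∂y = (13.24 − 12.88) / (-125 − 0) = -0.002880
Steepest decrease is along −∇f: components (+0.01089 E, +0.002880 N).
Azimuth = atan2(+0.01089, +0.002880) = 75.2° ≈ 075°.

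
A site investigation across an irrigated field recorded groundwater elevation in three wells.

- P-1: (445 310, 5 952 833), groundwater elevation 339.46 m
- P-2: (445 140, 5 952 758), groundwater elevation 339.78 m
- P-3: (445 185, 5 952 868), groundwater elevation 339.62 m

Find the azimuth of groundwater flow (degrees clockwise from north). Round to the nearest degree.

With h = a·x + b·y + c and P-1 as origin, the differences give:
  (-170)·a + (-75)·b = +0.32
  (-125)·a + 35·b = +0.16
Eliminate b (×35 and ×(-75), subtract): -15325·a = 23.200 → a = ∂h/∂x = -0.001514
Back-substitute: b = ∂h/∂y = -0.0008352.
Flow direction (−∇h) has components (+0.001514 E, +0.0008352 N).
Azimuth = atan2(E, N) = atan2(+0.001514, +0.0008352) = 61.1° ≈ 061°.

061°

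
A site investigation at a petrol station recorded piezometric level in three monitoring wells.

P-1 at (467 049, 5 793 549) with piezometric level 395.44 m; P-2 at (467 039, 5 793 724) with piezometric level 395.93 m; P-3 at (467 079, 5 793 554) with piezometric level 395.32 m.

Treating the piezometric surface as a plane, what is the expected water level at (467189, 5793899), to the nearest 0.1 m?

395.7 m

Differences from P-1: to P-2 (Δx, Δy, Δh) = (-10, 175, +0.49); to P-3 = (30, 5, -0.12).
Solve a·Δx + b·Δy = Δh: det = (-10)·5 − 30·175 = -5300.
∂h/∂x = [(+0.49)·5 − (-0.12)·175] / -5300 = -0.004425
∂h/∂y = [(-10)·(-0.12) − 30·(+0.49)] / -5300 = +0.002547
h(467189, 5793899) = 395.44 + (-0.004425)·(140) + (+0.002547)·(350) = 395.44 -0.619 +0.892 = 395.712 m.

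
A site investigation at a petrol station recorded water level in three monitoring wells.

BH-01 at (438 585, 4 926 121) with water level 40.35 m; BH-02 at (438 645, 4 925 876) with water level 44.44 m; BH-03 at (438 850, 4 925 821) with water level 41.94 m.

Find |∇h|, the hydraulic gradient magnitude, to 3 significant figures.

Differences from BH-01: to BH-02 (Δx, Δy, Δh) = (60, -245, +4.09); to BH-03 = (265, -300, +1.59).
Determinant of the coordinate differences = 60·(-300) − 265·(-245) = 46925.
∂h/∂x = [(+4.09)·(-300) − (+1.59)·(-245)] / 46925 = -0.01785
∂h/∂y = [60·(+1.59) − 265·(+4.09)] / 46925 = -0.02106
|∇h| = √(-0.01785² + -0.02106²) = 0.02761

0.0276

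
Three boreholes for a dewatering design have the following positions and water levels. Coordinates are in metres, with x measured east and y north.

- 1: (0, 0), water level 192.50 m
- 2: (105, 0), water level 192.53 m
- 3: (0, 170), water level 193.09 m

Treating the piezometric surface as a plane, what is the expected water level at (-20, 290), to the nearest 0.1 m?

∂h/∂x = (192.53 − 192.50) / (105 − 0) = +0.0002857
∂h/∂y = (193.09 − 192.50) / (170 − 0) = +0.003471
h(-20, 290) = 192.50 + (+0.0002857)·(-20) + (+0.003471)·(290) = 192.50 -0.006 +1.006 = 193.501 m.

193.5 m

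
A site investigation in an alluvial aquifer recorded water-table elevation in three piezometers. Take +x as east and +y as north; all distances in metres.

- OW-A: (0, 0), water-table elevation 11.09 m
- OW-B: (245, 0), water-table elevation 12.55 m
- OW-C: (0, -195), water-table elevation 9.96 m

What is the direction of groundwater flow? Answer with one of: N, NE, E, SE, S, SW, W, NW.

∂h/∂x = (12.55 − 11.09) / (245 − 0) = +0.005959
∂h/∂y = (9.96 − 11.09) / (-195 − 0) = +0.005795
Flow = −∇h = (-0.005959 east, -0.005795 north), which points southwest.

SW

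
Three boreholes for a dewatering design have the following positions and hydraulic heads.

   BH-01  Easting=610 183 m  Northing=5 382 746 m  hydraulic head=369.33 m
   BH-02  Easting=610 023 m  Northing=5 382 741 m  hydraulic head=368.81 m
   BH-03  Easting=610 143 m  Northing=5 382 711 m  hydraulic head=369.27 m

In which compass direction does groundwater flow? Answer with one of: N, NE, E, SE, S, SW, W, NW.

NW

Differences from BH-01: to BH-02 (Δx, Δy, Δh) = (-160, -5, -0.52); to BH-03 = (-40, -35, -0.06).
Determinant of the coordinate differences = (-160)·(-35) − (-40)·(-5) = 5400.
∂h/∂x = [(-0.52)·(-35) − (-0.06)·(-5)] / 5400 = +0.003315
∂h/∂y = [(-160)·(-0.06) − (-40)·(-0.52)] / 5400 = -0.002074
Flow = −∇h = (-0.003315 east, +0.002074 north), which points northwest.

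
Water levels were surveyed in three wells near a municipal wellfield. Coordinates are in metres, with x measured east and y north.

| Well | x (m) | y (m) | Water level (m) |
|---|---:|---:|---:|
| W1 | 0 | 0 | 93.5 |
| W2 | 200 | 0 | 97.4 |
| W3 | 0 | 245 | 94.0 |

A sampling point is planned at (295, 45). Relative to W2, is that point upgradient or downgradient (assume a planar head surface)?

∂h/∂x = (97.4 − 93.5) / (200 − 0) = +0.01950
∂h/∂y = (94.0 − 93.5) / (245 − 0) = +0.002041
Head at (295, 45) = 93.5 + (+0.01950)·(295) + (+0.002041)·(45) = 99.34 m.
That is higher than the 97.4 m at W2, so the point is upgradient.

upgradient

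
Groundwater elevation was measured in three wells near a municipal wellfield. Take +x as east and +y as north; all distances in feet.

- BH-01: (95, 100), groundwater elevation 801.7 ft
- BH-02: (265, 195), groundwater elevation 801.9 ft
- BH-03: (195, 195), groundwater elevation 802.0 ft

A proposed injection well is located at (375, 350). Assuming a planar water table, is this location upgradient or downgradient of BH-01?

Differences from BH-01: to BH-02 (Δx, Δy, Δh) = (170, 95, +0.2); to BH-03 = (100, 95, +0.3).
Solve a·Δx + b·Δy = Δh: det = 170·95 − 100·95 = 6650.
∂h/∂x = [(+0.2)·95 − (+0.3)·95] / 6650 = -0.001429
∂h/∂y = [170·(+0.3) − 100·(+0.2)] / 6650 = +0.004662
Head at (375, 350) = 801.7 + (-0.001429)·(280) + (+0.004662)·(250) = 802.47 ft.
That is higher than the 801.7 ft at BH-01, so the point is upgradient.

upgradient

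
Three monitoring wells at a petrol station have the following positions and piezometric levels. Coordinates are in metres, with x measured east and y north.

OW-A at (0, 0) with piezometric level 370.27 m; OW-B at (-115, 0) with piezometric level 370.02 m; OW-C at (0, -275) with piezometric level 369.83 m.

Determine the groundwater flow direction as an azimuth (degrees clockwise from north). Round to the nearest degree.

∂h/∂x = (370.02 − 370.27) / (-115 − 0) = +0.002174
∂h/∂y = (369.83 − 370.27) / (-275 − 0) = +0.001600
Flow direction (−∇h) has components (-0.002174 E, -0.001600 N).
Azimuth = atan2(E, N) = atan2(-0.002174, -0.001600) = 233.6° ≈ 234°.

234°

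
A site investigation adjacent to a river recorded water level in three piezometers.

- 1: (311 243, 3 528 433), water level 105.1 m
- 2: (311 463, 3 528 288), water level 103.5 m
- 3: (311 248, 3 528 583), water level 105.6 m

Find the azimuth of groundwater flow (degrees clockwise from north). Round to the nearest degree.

125°

With h = a·x + b·y + c and 1 as origin, the differences give:
  220·a + (-145)·b = -1.6
  5·a + 150·b = +0.5
Eliminate b (×150 and ×(-145), subtract): 33725·a = -167.50 → a = ∂h/∂x = -0.004967
Back-substitute: b = ∂h/∂y = +0.003499.
Flow direction (−∇h) has components (+0.004967 E, -0.003499 N).
Azimuth = atan2(E, N) = atan2(+0.004967, -0.003499) = 125.2° ≈ 125°.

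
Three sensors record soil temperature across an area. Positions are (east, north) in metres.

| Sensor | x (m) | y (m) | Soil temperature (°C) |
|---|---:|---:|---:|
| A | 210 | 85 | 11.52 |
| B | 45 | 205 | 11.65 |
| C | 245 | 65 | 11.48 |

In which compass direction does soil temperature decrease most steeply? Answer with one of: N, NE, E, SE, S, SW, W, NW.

NE

With T = a·x + b·y + c and A as origin, the differences give:
  (-165)·a + 120·b = +0.13
  35·a + (-20)·b = -0.04
Eliminate b (×(-20) and ×120, subtract): -900·a = 2.200 → a = ∂T/∂x = -0.002444
Back-substitute: b = ∂T/∂y = -0.002278.
Steepest decrease is along −∇f = (+0.002444 E, +0.002278 N) → northeast.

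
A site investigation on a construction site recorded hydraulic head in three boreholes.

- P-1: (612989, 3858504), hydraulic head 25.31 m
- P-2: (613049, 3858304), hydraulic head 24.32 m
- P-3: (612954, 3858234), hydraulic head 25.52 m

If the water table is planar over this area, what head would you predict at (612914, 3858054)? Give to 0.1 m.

25.9 m

With h = a·x + b·y + c and P-1 as origin, the differences give:
  60·a + (-200)·b = -0.99
  (-35)·a + (-270)·b = +0.21
Eliminate b (×(-270) and ×(-200), subtract): -23200·a = 309.300 → a = ∂h/∂x = -0.01333
Back-substitute: b = ∂h/∂y = +0.0009504.
h(612914, 3858054) = 25.31 + (-0.01333)·(-75) + (+0.0009504)·(-450) = 25.31 +1.000 -0.428 = 25.882 m.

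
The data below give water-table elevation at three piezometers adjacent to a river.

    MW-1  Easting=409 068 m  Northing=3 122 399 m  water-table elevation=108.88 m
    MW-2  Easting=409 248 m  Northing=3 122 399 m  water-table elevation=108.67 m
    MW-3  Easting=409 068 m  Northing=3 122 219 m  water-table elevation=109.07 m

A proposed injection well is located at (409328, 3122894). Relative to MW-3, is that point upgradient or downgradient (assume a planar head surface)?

∂h/∂x = (108.67 − 108.88) / (409248 − 409068) = -0.001167
∂h/∂y = (109.07 − 108.88) / (3122219 − 3122399) = -0.001056
Head at (409328, 3122894) = 108.88 + (-0.001167)·(260) + (-0.001056)·(495) = 108.05 m.
That is lower than the 109.07 m at MW-3, so the point is downgradient.

downgradient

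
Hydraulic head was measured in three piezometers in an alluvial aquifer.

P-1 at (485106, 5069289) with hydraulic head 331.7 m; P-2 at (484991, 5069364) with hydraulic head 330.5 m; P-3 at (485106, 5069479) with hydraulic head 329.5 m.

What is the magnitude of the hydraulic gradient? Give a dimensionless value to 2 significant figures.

Taking P-1 as reference: P-2−P-1 = (-115, 75, -1.2); P-3−P-1 = (0, 190, -2.2).
Determinant of the coordinate differences = (-115)·190 − 0·75 = -21850.
∂h/∂x = [(-1.2)·190 − (-2.2)·75] / -21850 = +0.002883
∂h/∂y = [(-115)·(-2.2) − 0·(-1.2)] / -21850 = -0.01158
|∇h| = √(0.002883² + -0.01158²) = 0.01193

0.012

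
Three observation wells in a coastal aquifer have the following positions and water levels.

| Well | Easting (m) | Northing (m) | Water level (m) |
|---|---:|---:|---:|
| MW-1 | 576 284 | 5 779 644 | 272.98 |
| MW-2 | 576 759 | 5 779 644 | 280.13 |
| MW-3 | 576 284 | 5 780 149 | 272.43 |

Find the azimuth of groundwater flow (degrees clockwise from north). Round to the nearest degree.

274°

∂h/∂x = (280.13 − 272.98) / (576759 − 576284) = +0.01505
∂h/∂y = (272.43 − 272.98) / (5780149 − 5779644) = -0.001089
Flow direction (−∇h) has components (-0.01505 E, +0.001089 N).
Azimuth = atan2(E, N) = atan2(-0.01505, +0.001089) = 274.1° ≈ 274°.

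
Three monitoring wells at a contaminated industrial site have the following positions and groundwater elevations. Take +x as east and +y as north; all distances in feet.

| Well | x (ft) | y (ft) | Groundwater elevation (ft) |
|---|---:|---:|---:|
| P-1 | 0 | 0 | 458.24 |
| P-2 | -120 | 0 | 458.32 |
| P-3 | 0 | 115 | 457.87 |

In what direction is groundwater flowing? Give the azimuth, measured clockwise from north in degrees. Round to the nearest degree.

012°

∂h/∂x = (458.32 − 458.24) / (-120 − 0) = -0.0006667
∂h/∂y = (457.87 − 458.24) / (115 − 0) = -0.003217
Flow direction (−∇h) has components (+0.0006667 E, +0.003217 N).
Azimuth = atan2(E, N) = atan2(+0.0006667, +0.003217) = 11.7° ≈ 012°.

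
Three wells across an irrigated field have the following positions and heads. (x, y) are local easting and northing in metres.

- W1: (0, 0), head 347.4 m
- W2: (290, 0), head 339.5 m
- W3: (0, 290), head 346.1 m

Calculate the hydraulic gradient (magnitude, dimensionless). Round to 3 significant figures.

0.0276

∂h/∂x = (339.5 − 347.4) / (290 − 0) = -0.02724
∂h/∂y = (346.1 − 347.4) / (290 − 0) = -0.004483
|∇h| = √(-0.02724² + -0.004483²) = 0.02761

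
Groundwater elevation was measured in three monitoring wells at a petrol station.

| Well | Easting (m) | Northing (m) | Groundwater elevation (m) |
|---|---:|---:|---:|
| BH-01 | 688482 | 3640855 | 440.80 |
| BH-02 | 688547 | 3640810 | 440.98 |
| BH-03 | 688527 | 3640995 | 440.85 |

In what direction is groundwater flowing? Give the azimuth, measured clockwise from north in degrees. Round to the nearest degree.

With h = a·x + b·y + c and BH-01 as origin, the differences give:
  65·a + (-45)·b = +0.18
  45·a + 140·b = +0.05
Eliminate b (×140 and ×(-45), subtract): 11125·a = 27.450 → a = ∂h/∂x = +0.002467
Back-substitute: b = ∂h/∂y = -0.0004360.
Flow direction (−∇h) has components (-0.002467 E, +0.0004360 N).
Azimuth = atan2(E, N) = atan2(-0.002467, +0.0004360) = 280.0° ≈ 280°.

280°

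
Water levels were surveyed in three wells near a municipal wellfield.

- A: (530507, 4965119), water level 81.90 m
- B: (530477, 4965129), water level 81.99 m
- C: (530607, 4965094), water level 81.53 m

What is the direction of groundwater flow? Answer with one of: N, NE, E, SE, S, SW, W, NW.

NE

Taking A as reference: B−A = (-30, 10, +0.09); C−A = (100, -25, -0.37).
Solve a·Δx + b·Δy = Δh: det = (-30)·(-25) − 100·10 = -250.
∂h/∂x = [(+0.09)·(-25) − (-0.37)·10] / -250 = -0.005800
∂h/∂y = [(-30)·(-0.37) − 100·(+0.09)] / -250 = -0.008400
Flow = −∇h = (+0.005800 east, +0.008400 north), which points northeast.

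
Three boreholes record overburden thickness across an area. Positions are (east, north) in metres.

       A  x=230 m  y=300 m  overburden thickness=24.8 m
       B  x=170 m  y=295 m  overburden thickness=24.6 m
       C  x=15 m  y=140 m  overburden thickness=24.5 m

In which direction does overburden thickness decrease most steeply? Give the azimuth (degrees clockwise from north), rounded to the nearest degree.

Three-point gradient (reference A): Δ to B = (-60, -5, -0.2), Δ to C = (-215, -160, -0.3).
∂d/∂x = +0.003578, ∂d/∂y = -0.002933 (det = 8525).
Steepest decrease is along −∇f: components (-0.003578 E, +0.002933 N).
Azimuth = atan2(-0.003578, +0.002933) = 309.3° ≈ 309°.

309°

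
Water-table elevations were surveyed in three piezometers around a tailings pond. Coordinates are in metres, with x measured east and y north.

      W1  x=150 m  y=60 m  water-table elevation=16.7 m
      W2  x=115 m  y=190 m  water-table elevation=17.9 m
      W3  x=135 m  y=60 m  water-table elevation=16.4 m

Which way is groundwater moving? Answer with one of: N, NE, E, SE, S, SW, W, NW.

Three-point gradient (reference W1): Δ to W2 = (-35, 130, +1.2), Δ to W3 = (-15, 0, -0.3).
∂h/∂x = +0.02000, ∂h/∂y = +0.01462 (det = 1950).
Flow = −∇h = (-0.02000 east, -0.01462 north), which points southwest.

SW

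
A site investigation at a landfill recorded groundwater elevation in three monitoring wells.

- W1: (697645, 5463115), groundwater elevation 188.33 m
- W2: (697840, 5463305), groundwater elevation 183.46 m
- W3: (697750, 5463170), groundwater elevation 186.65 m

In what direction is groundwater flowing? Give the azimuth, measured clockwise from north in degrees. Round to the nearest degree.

Taking W1 as reference: W2−W1 = (195, 190, -4.87); W3−W1 = (105, 55, -1.68).
Solve a·Δx + b·Δy = Δh: det = 195·55 − 105·190 = -9225.
∂h/∂x = [(-4.87)·55 − (-1.68)·190] / -9225 = -0.005566
∂h/∂y = [195·(-1.68) − 105·(-4.87)] / -9225 = -0.01992
Flow direction (−∇h) has components (+0.005566 E, +0.01992 N).
Azimuth = atan2(E, N) = atan2(+0.005566, +0.01992) = 15.6° ≈ 016°.

016°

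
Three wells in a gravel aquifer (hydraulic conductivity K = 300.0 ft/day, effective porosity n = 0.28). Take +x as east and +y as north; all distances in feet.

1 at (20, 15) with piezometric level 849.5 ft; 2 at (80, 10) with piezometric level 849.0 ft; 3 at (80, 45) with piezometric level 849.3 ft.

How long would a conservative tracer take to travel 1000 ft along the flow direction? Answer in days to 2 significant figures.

81 days

With h = a·x + b·y + c and 1 as origin, the differences give:
  60·a + (-5)·b = -0.5
  60·a + 30·b = -0.2
Eliminate b (×30 and ×(-5), subtract): 2100·a = -16.00 → a = ∂h/∂x = -0.007619
Back-substitute: b = ∂h/∂y = +0.008571.
|∇h| = √(-0.007619² + 0.008571²) = 0.01147
Seepage velocity v = K·i/n = 300.0 × 0.01147 / 0.28 = 12.29 ft/day.
t = 1000 / 12.29 = 81.37 days.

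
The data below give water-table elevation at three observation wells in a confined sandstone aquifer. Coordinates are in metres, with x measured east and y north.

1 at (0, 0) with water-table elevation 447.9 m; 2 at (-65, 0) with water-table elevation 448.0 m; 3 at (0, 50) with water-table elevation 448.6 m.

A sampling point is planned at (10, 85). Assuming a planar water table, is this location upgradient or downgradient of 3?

upgradient

∂h/∂x = (448.0 − 447.9) / (-65 − 0) = -0.001538
∂h/∂y = (448.6 − 447.9) / (50 − 0) = +0.01400
Head at (10, 85) = 447.9 + (-0.001538)·(10) + (+0.01400)·(85) = 449.07 m.
That is higher than the 448.6 m at 3, so the point is upgradient.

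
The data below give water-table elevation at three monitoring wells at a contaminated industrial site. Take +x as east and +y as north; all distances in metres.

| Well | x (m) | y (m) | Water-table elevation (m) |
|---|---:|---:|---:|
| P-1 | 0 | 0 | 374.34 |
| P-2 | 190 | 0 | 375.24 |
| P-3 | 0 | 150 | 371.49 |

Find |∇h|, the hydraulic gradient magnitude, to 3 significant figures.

∂h/∂x = (375.24 − 374.34) / (190 − 0) = +0.004737
∂h/∂y = (371.49 − 374.34) / (150 − 0) = -0.01900
|∇h| = √(0.004737² + -0.01900²) = 0.01958

0.0196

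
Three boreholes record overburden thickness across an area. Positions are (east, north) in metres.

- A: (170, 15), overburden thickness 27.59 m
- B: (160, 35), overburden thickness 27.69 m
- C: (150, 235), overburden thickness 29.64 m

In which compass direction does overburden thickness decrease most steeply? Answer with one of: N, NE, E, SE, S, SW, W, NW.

SW

Taking A as reference: B−A = (-10, 20, +0.10); C−A = (-20, 220, +2.05).
Determinant of the coordinate differences = (-10)·220 − (-20)·20 = -1800.
∂d/∂x = [(+0.10)·220 − (+2.05)·20] / -1800 = +0.01056
∂d/∂y = [(-10)·(+2.05) − (-20)·(+0.10)] / -1800 = +0.01028
Steepest decrease is along −∇f = (-0.01056 E, -0.01028 N) → southwest.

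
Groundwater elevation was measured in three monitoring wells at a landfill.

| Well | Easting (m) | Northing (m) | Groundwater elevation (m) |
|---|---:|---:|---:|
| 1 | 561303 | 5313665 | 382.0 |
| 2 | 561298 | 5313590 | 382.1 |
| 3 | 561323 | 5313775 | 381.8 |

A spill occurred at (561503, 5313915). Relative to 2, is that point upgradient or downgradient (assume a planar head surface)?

downgradient

Three-point gradient (reference 1): Δ to 2 = (-5, -75, +0.1), Δ to 3 = (20, 110, -0.2).
∂h/∂x = -0.004211, ∂h/∂y = -0.001053 (det = 950).
Head at (561503, 5313915) = 382.0 + (-0.004211)·(200) + (-0.001053)·(250) = 380.89 m.
That is lower than the 382.1 m at 2, so the point is downgradient.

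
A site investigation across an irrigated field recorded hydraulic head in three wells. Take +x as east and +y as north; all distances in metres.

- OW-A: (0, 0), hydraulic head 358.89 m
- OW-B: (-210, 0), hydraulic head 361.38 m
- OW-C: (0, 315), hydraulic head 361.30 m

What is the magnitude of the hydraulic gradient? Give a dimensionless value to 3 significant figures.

0.0141

∂h/∂x = (361.38 − 358.89) / (-210 − 0) = -0.01186
∂h/∂y = (361.30 − 358.89) / (315 − 0) = +0.007651
|∇h| = √(-0.01186² + 0.007651²) = 0.01411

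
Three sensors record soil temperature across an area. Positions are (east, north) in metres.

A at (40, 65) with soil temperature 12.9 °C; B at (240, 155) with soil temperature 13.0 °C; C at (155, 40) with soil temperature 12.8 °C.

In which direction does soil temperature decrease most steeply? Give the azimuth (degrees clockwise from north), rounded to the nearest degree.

With T = a·x + b·y + c and A as origin, the differences give:
  200·a + 90·b = +0.1
  115·a + (-25)·b = -0.1
Eliminate b (×(-25) and ×90, subtract): -15350·a = 6.50 → a = ∂T/∂x = -0.0004235
Back-substitute: b = ∂T/∂y = +0.002052.
Steepest decrease is along −∇f: components (+0.0004235 E, -0.002052 N).
Azimuth = atan2(+0.0004235, -0.002052) = 168.3° ≈ 168°.

168°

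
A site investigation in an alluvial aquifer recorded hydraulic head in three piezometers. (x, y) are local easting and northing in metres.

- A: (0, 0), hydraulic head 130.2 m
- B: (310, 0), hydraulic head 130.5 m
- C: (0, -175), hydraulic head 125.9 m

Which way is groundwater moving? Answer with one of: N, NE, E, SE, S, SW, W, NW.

S

∂h/∂x = (130.5 − 130.2) / (310 − 0) = +0.0009677
∂h/∂y = (125.9 − 130.2) / (-175 − 0) = +0.02457
Flow = −∇h = (-0.0009677 east, -0.02457 north), which points south.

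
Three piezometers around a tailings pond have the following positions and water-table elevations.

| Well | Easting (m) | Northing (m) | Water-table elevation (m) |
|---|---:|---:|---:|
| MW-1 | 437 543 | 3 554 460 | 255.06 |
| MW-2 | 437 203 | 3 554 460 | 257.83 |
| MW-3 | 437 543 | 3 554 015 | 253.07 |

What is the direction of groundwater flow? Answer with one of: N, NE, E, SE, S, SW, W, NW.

∂h/∂x = (257.83 − 255.06) / (437203 − 437543) = -0.008147
∂h/∂y = (253.07 − 255.06) / (3554015 − 3554460) = +0.004472
Flow = −∇h = (+0.008147 east, -0.004472 north), which points southeast.

SE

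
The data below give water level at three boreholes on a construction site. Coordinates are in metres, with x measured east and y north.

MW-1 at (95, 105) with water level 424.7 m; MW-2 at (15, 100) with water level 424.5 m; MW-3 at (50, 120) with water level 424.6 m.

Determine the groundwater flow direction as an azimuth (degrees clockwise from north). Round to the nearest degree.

254°

Taking MW-1 as reference: MW-2−MW-1 = (-80, -5, -0.2); MW-3−MW-1 = (-45, 15, -0.1).
Solve a·Δx + b·Δy = Δh: det = (-80)·15 − (-45)·(-5) = -1425.
∂h/∂x = [(-0.2)·15 − (-0.1)·(-5)] / -1425 = +0.002456
∂h/∂y = [(-80)·(-0.1) − (-45)·(-0.2)] / -1425 = +0.0007018
Flow direction (−∇h) has components (-0.002456 E, -0.0007018 N).
Azimuth = atan2(E, N) = atan2(-0.002456, -0.0007018) = 254.1° ≈ 254°.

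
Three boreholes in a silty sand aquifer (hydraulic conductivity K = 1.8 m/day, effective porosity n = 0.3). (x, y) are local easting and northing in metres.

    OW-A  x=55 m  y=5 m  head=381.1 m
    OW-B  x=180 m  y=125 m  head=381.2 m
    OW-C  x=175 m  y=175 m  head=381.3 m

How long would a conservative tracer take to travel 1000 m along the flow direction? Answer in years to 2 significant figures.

With h = a·x + b·y + c and OW-A as origin, the differences give:
  125·a + 120·b = +0.1
  120·a + 170·b = +0.2
Eliminate b (×170 and ×120, subtract): 6850·a = -7.00 → a = ∂h/∂x = -0.001022
Back-substitute: b = ∂h/∂y = +0.001898.
|∇h| = √(-0.001022² + 0.001898²) = 0.002156
Seepage velocity v = K·i/n = 1.8 × 0.002156 / 0.3 = 0.01294 m/day.
t = 1000 / 0.01294 = 7.728e+04 days = 212 years.

210 years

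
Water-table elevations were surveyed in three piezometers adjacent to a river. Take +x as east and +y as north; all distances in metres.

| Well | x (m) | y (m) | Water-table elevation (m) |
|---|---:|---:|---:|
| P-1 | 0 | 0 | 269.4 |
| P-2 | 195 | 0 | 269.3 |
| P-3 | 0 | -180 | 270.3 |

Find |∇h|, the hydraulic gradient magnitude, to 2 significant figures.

0.0050

∂h/∂x = (269.3 − 269.4) / (195 − 0) = -0.0005128
∂h/∂y = (270.3 − 269.4) / (-180 − 0) = -0.005000
|∇h| = √(-0.0005128² + -0.005000²) = 0.005026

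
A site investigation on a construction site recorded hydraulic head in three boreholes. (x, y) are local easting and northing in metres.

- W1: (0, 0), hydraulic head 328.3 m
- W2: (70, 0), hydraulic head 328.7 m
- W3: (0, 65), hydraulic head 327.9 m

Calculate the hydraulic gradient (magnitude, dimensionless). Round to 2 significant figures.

∂h/∂x = (328.7 − 328.3) / (70 − 0) = +0.005714
∂h/∂y = (327.9 − 328.3) / (65 − 0) = -0.006154
|∇h| = √(0.005714² + -0.006154²) = 0.008398

0.0084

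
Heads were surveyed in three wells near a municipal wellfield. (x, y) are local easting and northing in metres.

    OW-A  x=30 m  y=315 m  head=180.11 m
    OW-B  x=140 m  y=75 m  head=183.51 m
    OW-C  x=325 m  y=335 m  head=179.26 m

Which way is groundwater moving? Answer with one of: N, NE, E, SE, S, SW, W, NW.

N

With h = a·x + b·y + c and OW-A as origin, the differences give:
  110·a + (-240)·b = +3.40
  295·a + 20·b = -0.85
Eliminate b (×20 and ×(-240), subtract): 73000·a = -136.000 → a = ∂h/∂x = -0.001863
Back-substitute: b = ∂h/∂y = -0.01502.
Flow = −∇h = (+0.001863 east, +0.01502 north), which points north.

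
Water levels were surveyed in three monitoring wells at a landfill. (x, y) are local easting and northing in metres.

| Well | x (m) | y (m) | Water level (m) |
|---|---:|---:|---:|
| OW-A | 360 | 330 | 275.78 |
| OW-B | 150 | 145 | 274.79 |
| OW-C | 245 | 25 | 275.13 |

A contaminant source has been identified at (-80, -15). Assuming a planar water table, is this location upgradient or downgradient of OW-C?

downgradient

With h = a·x + b·y + c and OW-A as origin, the differences give:
  (-210)·a + (-185)·b = -0.99
  (-115)·a + (-305)·b = -0.65
Eliminate b (×(-305) and ×(-185), subtract): 42775·a = 181.700 → a = ∂h/∂x = +0.004248
Back-substitute: b = ∂h/∂y = +0.0005295.
Head at (-80, -15) = 275.78 + (+0.004248)·(-440) + (+0.0005295)·(-345) = 273.73 m.
That is lower than the 275.13 m at OW-C, so the point is downgradient.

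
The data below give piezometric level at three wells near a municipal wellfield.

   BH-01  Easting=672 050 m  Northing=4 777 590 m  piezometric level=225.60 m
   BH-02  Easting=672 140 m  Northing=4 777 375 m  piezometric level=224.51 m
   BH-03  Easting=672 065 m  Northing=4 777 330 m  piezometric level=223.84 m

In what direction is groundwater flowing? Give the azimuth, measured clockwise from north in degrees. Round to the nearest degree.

Three-point gradient (reference BH-01): Δ to BH-02 = (90, -215, -1.09), Δ to BH-03 = (15, -260, -1.76).
∂h/∂x = +0.004709, ∂h/∂y = +0.007041 (det = -20175).
Flow direction (−∇h) has components (-0.004709 E, -0.007041 N).
Azimuth = atan2(E, N) = atan2(-0.004709, -0.007041) = 213.8° ≈ 214°.

214°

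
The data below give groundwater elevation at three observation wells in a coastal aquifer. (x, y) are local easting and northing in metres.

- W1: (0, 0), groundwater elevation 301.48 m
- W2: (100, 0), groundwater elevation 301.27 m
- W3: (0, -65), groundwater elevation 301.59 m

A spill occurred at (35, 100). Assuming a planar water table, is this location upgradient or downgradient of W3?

downgradient

∂h/∂x = (301.27 − 301.48) / (100 − 0) = -0.002100
∂h/∂y = (301.59 − 301.48) / (-65 − 0) = -0.001692
Head at (35, 100) = 301.48 + (-0.002100)·(35) + (-0.001692)·(100) = 301.24 m.
That is lower than the 301.59 m at W3, so the point is downgradient.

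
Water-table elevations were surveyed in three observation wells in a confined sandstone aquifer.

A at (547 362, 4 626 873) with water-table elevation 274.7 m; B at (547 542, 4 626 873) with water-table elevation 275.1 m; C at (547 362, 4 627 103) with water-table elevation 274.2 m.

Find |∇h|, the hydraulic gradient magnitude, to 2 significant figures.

∂h/∂x = (275.1 − 274.7) / (547542 − 547362) = +0.002222
∂h/∂y = (274.2 − 274.7) / (4627103 − 4626873) = -0.002174
|∇h| = √(0.002222² + -0.002174²) = 0.003109

0.0031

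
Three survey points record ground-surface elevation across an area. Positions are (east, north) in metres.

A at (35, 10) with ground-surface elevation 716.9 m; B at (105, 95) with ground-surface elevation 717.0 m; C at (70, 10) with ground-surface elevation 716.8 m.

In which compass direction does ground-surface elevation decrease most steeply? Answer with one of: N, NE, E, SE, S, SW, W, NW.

SE

Taking A as reference: B−A = (70, 85, +0.1); C−A = (35, 0, -0.1).
Determinant of the coordinate differences = 70·0 − 35·85 = -2975.
∂z/∂x = [(+0.1)·0 − (-0.1)·85] / -2975 = -0.002857
∂z/∂y = [70·(-0.1) − 35·(+0.1)] / -2975 = +0.003529
Steepest decrease is along −∇f = (+0.002857 E, -0.003529 N) → southeast.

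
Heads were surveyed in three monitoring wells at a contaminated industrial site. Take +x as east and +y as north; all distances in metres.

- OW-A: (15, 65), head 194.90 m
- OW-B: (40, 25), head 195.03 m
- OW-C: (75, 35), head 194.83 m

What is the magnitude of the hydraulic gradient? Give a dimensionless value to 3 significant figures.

0.00707

Differences from OW-A: to OW-B (Δx, Δy, Δh) = (25, -40, +0.13); to OW-C = (60, -30, -0.07).
Determinant of the coordinate differences = 25·(-30) − 60·(-40) = 1650.
∂h/∂x = [(+0.13)·(-30) − (-0.07)·(-40)] / 1650 = -0.004061
∂h/∂y = [25·(-0.07) − 60·(+0.13)] / 1650 = -0.005788
|∇h| = √(-0.004061² + -0.005788²) = 0.007071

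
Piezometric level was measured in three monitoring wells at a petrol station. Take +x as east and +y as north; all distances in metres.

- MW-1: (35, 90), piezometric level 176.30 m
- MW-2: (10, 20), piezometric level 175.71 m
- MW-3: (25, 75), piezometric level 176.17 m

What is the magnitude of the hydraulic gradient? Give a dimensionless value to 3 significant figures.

0.00819

With h = a·x + b·y + c and MW-1 as origin, the differences give:
  (-25)·a + (-70)·b = -0.59
  (-10)·a + (-15)·b = -0.13
Eliminate b (×(-15) and ×(-70), subtract): -325·a = -0.250 → a = ∂h/∂x = +0.0007692
Back-substitute: b = ∂h/∂y = +0.008154.
|∇h| = √(0.0007692² + 0.008154²) = 0.00819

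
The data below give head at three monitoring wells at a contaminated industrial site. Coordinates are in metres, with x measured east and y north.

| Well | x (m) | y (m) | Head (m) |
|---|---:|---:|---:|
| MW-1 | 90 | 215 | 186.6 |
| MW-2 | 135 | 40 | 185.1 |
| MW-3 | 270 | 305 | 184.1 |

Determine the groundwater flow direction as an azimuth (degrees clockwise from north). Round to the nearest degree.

105°

With h = a·x + b·y + c and MW-1 as origin, the differences give:
  45·a + (-175)·b = -1.5
  180·a + 90·b = -2.5
Eliminate b (×90 and ×(-175), subtract): 35550·a = -572.50 → a = ∂h/∂x = -0.01610
Back-substitute: b = ∂h/∂y = +0.004430.
Flow direction (−∇h) has components (+0.01610 E, -0.004430 N).
Azimuth = atan2(E, N) = atan2(+0.01610, -0.004430) = 105.4° ≈ 105°.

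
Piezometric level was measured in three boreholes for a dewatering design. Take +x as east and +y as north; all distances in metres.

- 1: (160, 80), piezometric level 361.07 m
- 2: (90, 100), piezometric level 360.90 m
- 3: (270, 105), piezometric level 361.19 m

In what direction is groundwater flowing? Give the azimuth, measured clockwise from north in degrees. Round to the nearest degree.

Differences from 1: to 2 (Δx, Δy, Δh) = (-70, 20, -0.17); to 3 = (110, 25, +0.12).
Solve a·Δx + b·Δy = Δh: det = (-70)·25 − 110·20 = -3950.
∂h/∂x = [(-0.17)·25 − (+0.12)·20] / -3950 = +0.001684
∂h/∂y = [(-70)·(+0.12) − 110·(-0.17)] / -3950 = -0.002608
Flow direction (−∇h) has components (-0.001684 E, +0.002608 N).
Azimuth = atan2(E, N) = atan2(-0.001684, +0.002608) = 327.2° ≈ 327°.

327°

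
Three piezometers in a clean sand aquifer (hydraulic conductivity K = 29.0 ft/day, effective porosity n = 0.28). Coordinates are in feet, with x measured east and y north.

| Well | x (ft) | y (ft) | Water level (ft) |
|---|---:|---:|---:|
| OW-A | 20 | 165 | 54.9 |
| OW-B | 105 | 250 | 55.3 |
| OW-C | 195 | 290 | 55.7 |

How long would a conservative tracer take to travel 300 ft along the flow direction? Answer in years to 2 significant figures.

1.9 years

With h = a·x + b·y + c and OW-A as origin, the differences give:
  85·a + 85·b = +0.4
  175·a + 125·b = +0.8
Eliminate b (×125 and ×85, subtract): -4250·a = -18.00 → a = ∂h/∂x = +0.004235
Back-substitute: b = ∂h/∂y = +0.0004706.
|∇h| = √(0.004235² + 0.0004706²) = 0.004261
Seepage velocity v = K·i/n = 29.0 × 0.004261 / 0.28 = 0.4413 ft/day.
t = 300 / 0.4413 = 679.8 days = 1.86 years.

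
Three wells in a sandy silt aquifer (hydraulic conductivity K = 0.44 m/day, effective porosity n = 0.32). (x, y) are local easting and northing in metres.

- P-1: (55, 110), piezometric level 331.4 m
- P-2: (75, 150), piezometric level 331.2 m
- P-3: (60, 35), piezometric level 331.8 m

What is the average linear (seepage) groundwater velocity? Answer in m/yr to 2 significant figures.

Differences from P-1: to P-2 (Δx, Δy, Δh) = (20, 40, -0.2); to P-3 = (5, -75, +0.4).
Solve a·Δx + b·Δy = Δh: det = 20·(-75) − 5·40 = -1700.
∂h/∂x = [(-0.2)·(-75) − (+0.4)·40] / -1700 = +0.0005882
∂h/∂y = [20·(+0.4) − 5·(-0.2)] / -1700 = -0.005294
|∇h| = √(0.0005882² + -0.005294²) = 0.005327
Seepage velocity v = K·i/n = 0.44 × 0.005327 / 0.32 = 0.007325 m/day = 2.675 m/yr.

2.7 m/yr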